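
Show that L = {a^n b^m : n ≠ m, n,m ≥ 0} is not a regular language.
Assume for contradiction that L is regular, and let p ≥ 1 be the pumping length given by the pumping lemma.
Choose s = a^p b^(p + p!). Then s ∈ L because p ≠ p + p! (as p! ≥ 1), and |s| ≥ p.
By the pumping lemma, s = xyz for some x, y, z with |xy| ≤ p, |y| ≥ 1, and xy^i z ∈ L for every i ≥ 0.
Since |xy| ≤ p and the first p symbols of s are all a's, y = a^k for some k with 1 ≤ k ≤ p.
For every i ≥ 0, xy^i z = a^(p + (i − 1)k) b^(p + p!).

Because 1 ≤ k ≤ p, k divides p!. Let t = p!/k (a positive integer) and take i = t + 1.
Then the number of a's is p + tk = p + p!, which equals the number of b's.
So xy^(t+1) z = a^(p + p!) b^(p + p!) has equally many a's and b's and is NOT in L.

This contradicts the pumping lemma, which requires xy^i z ∈ L for all i ≥ 0.
Hence L = {a^n b^m : n ≠ m, n,m ≥ 0} is not regular. ∎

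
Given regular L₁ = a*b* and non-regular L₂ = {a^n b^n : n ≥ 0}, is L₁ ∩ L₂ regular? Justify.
No — L₁ ∩ L₂ is not regular.

Every string a^n b^n already lies in a*b*, so L₁ ∩ L₂ = {a^n b^n : n ≥ 0} = L₂ itself, which is the standard non-regular language (pump s = a^p b^p).

Note that the bare facts "L₁ regular, L₂ non-regular" do not settle the question by themselves: the closure of regular languages under ∪, ∩, complement and difference applies only when BOTH operands are regular. With a non-regular operand the result can come out regular or non-regular depending on the specific languages, so one has to work out L₁ ∩ L₂ for this particular pair, as above.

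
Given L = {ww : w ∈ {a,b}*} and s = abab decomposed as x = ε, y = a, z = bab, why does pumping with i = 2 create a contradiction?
xy²z = aabab ∉ L

Pumping with i = 2 replaces y = a by y² = aa:
- Original: s = xyz = abab; abab splits into halves ab · ab, which are equal, so it is in L (w = ab)
- Pumped: xy²z = ε · aa · bab = aabab
- aabab has odd length 5, so it cannot be written as ww and is not in L

The pumping lemma would require xy²z ∈ L, so this decomposition yields a contradiction.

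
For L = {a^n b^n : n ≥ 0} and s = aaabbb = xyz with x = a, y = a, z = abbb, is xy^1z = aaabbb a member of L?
Yes

xy¹z = a · a · abbb = aaabbb.
aaabbb = a^3 b^3 has equal counts (3 = 3), so it is in L.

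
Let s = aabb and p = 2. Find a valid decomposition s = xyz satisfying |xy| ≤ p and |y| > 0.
x = '', y = 'a', z = 'abb'

For s = aabb and p = 2, one valid decomposition is:
- x = '' (length 0)
- y = 'a' (length 1)
- z = 'abb' (length 3)

Verification:
- xyz = '' + 'a' + 'abb' = aabb ✓
- |xy| = 1 ≤ 2 ✓
- |y| = 1 > 0 ✓

All pumping lemma constraints are satisfied.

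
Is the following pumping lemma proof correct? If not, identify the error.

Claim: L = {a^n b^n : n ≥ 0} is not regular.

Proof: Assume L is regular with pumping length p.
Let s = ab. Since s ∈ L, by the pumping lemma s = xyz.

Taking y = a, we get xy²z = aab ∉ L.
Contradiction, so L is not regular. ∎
The proof is INCORRECT.

Error: The string s = ab may be shorter than p.
The pumping lemma only applies to strings with |s| ≥ p, and p is not under our control.
We must choose s in terms of p, e.g. s = a^p b^p, to ensure |s| ≥ p.
(The proof also fixes one particular y; a valid argument must handle every decomposition with |xy| ≤ p and |y| ≥ 1 — for s = a^p b^p this forces y = a^k, and then xy²z = a^(p+k) b^p ∉ L.)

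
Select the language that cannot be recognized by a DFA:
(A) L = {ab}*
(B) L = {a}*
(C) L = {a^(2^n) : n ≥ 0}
(C) {a^(2^n) : n ≥ 0}

(C) L = {a^(2^n) : n ≥ 0} is NOT regular.

The pumping lemma can be used to prove this:
After pumping, length is no longer a power of 2

The other languages are regular because they can be recognized by finite automata.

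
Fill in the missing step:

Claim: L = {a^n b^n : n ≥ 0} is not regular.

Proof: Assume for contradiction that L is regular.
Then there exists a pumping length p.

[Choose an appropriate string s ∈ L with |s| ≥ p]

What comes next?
s = a^p b^p

This string is in L (has equal a's and b's) and has length 2p ≥ p.
Any decomposition xyz with |xy| ≤ p means y consists only of a's,
so pumping will unbalance the counts.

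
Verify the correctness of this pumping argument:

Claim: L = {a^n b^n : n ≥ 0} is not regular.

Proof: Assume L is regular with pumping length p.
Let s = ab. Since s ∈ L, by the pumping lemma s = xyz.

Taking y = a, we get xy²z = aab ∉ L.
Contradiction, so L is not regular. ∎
The proof is INCORRECT.

Error: The string s = ab may be shorter than p.
The pumping lemma only applies to strings with |s| ≥ p, and p is not under our control.
We must choose s in terms of p, e.g. s = a^p b^p, to ensure |s| ≥ p.
(The proof also fixes one particular y; a valid argument must handle every decomposition with |xy| ≤ p and |y| ≥ 1 — for s = a^p b^p this forces y = a^k, and then xy²z = a^(p+k) b^p ∉ L.)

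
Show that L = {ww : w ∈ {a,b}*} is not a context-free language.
Assume for contradiction that L is context-free, and let p ≥ 1 be the pumping length given by the pumping lemma for CFLs.
Choose s = a^p b^p a^p b^p. Then s ∈ L (take w = a^p b^p) and |s| = 4p ≥ p.
By the CFL pumping lemma, s = uvxyz for some u, v, x, y, z with |vxy| ≤ p, |vy| ≥ 1, and uv^i xy^i z ∈ L for every i ≥ 0.

Write s as four blocks A₁ B₁ A₂ B₂ with A₁ = A₂ = a^p and B₁ = B₂ = b^p. Since |vxy| ≤ p, the window vxy lies inside at most two adjacent blocks. Take i = 0 and let t = uxz, so |t| = 4p − |vy| with 1 ≤ |vy| ≤ p. If |t| is odd, t ∉ L immediately, so assume |vy| is even (hence |vy| ≥ 2) and |t|/2 = 2p − |vy|/2, which satisfies p ≤ |t|/2 ≤ 2p − 1.

Case 1 (vxy inside A₁B₁): t = a^(p−j) b^(p−l) a^p b^p with j + l = |vy|. The second half of t has length < 2p, so it is a suffix of the trailing a^p b^p and ends in b; the first half is a^(p−j) b^(p−l) a^((j+l)/2), which ends in a because (j+l)/2 ≥ 1. The halves differ, so t ∉ L.

Case 2 (vxy inside B₁A₂, straddling the middle): t = a^p b^(p−j) a^(p−l) b^p with j + l = |vy|. If t = ww, then w is a prefix of t of length ≥ p, so w begins with a^p; and w is a suffix of t of length ≥ p, so w ends with b^p. That forces |w| ≥ 2p, contradicting |w| = |t|/2 ≤ 2p − 1. So t ∉ L.

Case 3 (vxy inside A₂B₂): t = a^p b^p a^(p−j) b^(p−l) with j + l = |vy|. The first half of t is a prefix of a^p b^p, so it begins with a; the second half is b^((j+l)/2) a^(p−j) b^(p−l), which begins with b. The halves differ, so t ∉ L.

In every case uv⁰xy⁰z = uxz ∉ L.

This contradicts the CFL pumping lemma, which requires uv^i xy^i z ∈ L for all i ≥ 0.
Hence L = {ww : w ∈ {a,b}*} is not context-free. ∎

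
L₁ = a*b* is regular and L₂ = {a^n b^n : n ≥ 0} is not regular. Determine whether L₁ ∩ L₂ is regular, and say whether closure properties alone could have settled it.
No — L₁ ∩ L₂ is not regular.

Every string a^n b^n already lies in a*b*, so L₁ ∩ L₂ = {a^n b^n : n ≥ 0} = L₂ itself, which is the standard non-regular language (pump s = a^p b^p).

Note that the bare facts "L₁ regular, L₂ non-regular" do not settle the question by themselves: the closure of regular languages under ∪, ∩, complement and difference applies only when BOTH operands are regular. With a non-regular operand the result can come out regular or non-regular depending on the specific languages, so one has to work out L₁ ∩ L₂ for this particular pair, as above.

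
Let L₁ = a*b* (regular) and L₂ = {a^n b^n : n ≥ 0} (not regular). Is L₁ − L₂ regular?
No — L₁ − L₂ is not regular.

a*b* − {a^n b^n} = {a^n b^m : n ≠ m}. If this were regular, then its complement intersected with a*b*, namely {a^n b^n : n ≥ 0}, would be regular too (closure under complement and intersection) — contradiction. So L₁ − L₂ is not regular.

Note that the bare facts "L₁ regular, L₂ non-regular" do not settle the question by themselves: the closure of regular languages under ∪, ∩, complement and difference applies only when BOTH operands are regular. With a non-regular operand the result can come out regular or non-regular depending on the specific languages, so one has to work out L₁ − L₂ for this particular pair, as above.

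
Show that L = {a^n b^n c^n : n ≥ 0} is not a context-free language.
Assume for contradiction that L is context-free, and let p ≥ 1 be the pumping length given by the pumping lemma for CFLs.
Choose s = a^p b^p c^p. Then s ∈ L and |s| = 3p ≥ p.
By the CFL pumping lemma, s = uvxyz for some u, v, x, y, z with |vxy| ≤ p, |vy| ≥ 1, and uv^i xy^i z ∈ L for every i ≥ 0.

Because |vxy| ≤ p, the window vxy cannot contain both an a and a c: any substring of s containing both must include the entire block b^p plus at least one a and one c, so it has length ≥ p + 2 > p.
Hence at least one of the letters a, c does not occur in vy at all.

Take i = 0: the string uxz is obtained from s by deleting |vy| ≥ 1 symbols, so |uxz| = 3p − |vy| < 3p.
But the letter (a or c) that does not occur in vy still occurs exactly p times in uxz. Every string of L with exactly p copies of some letter is a^p b^p c^p, of length 3p. Since |uxz| < 3p, uxz ∉ L.

This contradicts the CFL pumping lemma, which requires uv^i xy^i z ∈ L for all i ≥ 0.
Hence L = {a^n b^n c^n : n ≥ 0} is not context-free. ∎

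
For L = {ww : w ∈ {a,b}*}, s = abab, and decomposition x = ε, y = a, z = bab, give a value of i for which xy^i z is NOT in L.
i = 0

xy⁰z = ε · ε · bab = bab; bab has odd length 3, so it cannot be written as ww and is not in L.
(Other choices also work, e.g. i = 2, 3; only i = 1 is guaranteed to stay in L since xy¹z = s.)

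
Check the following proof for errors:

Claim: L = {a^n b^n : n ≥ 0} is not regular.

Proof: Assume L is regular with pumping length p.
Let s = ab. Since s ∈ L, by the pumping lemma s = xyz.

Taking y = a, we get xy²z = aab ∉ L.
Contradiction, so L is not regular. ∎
The proof is INCORRECT.

Error: The string s = ab may be shorter than p.
The pumping lemma only applies to strings with |s| ≥ p, and p is not under our control.
We must choose s in terms of p, e.g. s = a^p b^p, to ensure |s| ≥ p.
(The proof also fixes one particular y; a valid argument must handle every decomposition with |xy| ≤ p and |y| ≥ 1 — for s = a^p b^p this forces y = a^k, and then xy²z = a^(p+k) b^p ∉ L.)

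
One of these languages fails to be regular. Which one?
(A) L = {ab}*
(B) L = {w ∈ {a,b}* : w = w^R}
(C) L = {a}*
(B) {w ∈ {a,b}* : w = w^R}

(B) L = {w ∈ {a,b}* : w = w^R} is NOT regular.

The pumping lemma can be used to prove this:
After pumping, the string is no longer symmetric

The other languages are regular because they can be recognized by finite automata.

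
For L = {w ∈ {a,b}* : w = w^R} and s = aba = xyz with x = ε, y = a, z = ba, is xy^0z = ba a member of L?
No

xy⁰z = ε · ε · ba = ba.
ba reversed is ab ≠ ba, so it is not a palindrome and is not in L.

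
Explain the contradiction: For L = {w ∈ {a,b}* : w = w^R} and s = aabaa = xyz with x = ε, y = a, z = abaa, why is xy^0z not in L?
xy⁰z = abaa ∉ L

Pumping with i = 0 replaces y = a by y⁰ = ε:
- Original: s = xyz = aabaa; aabaa reversed is aabaa, the same string, so it is a palindrome and is in L
- Pumped: xy⁰z = ε · ε · abaa = abaa
- abaa reversed is aaba ≠ abaa, so it is not a palindrome and is not in L

The pumping lemma would require xy⁰z ∈ L, so this decomposition yields a contradiction.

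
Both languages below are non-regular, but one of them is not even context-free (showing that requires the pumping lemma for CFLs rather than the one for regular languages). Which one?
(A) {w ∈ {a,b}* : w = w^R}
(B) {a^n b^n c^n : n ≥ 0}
(B) {a^n b^n c^n : n ≥ 0}

(B) {a^n b^n c^n : n ≥ 0} requires the CFL pumping lemma.

- {w ∈ {a,b}* : w = w^R} is context-free (but not regular)
  • Can be shown non-regular with the regular pumping lemma
  • After pumping, the string is no longer symmetric

- {a^n b^n c^n : n ≥ 0} is NOT context-free
  • Requires the CFL pumping lemma to prove
  • Cannot maintain three equal counts simultaneously

The CFL pumping lemma is "stronger" in that it can prove non-membership
in the larger class of context-free languages.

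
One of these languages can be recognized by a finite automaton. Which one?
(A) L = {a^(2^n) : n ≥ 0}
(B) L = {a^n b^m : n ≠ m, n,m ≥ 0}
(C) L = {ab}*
(C) {ab}*

(C) L = {ab}* is regular.

This can be recognized by a finite automaton (DFA/NFA).
Regular expressions like {ab}* define regular languages.

The other choices are not regular:
- {a^(2^n) : n ≥ 0}: After pumping, length is no longer a power of 2
- {a^n b^m : n ≠ m, n,m ≥ 0}: After pumping a's, we can make n = m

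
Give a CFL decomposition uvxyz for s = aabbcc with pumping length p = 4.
u='a', v='a', x='bb', y='c', z='c'

For s = aabbcc with pumping length p = 4:

One valid decomposition:
- u = 'a'
- v = 'a'
- x = 'bb'
- y = 'c'
- z = 'c'

Verification:
- uvxyz = 'a' + 'a' + 'bb' + 'c' + 'c' = aabbcc ✓
- |vxy| = |'abbc'| = 4 ≤ 4 ✓
- |vy| = |'ac'| = 2 > 0 ✓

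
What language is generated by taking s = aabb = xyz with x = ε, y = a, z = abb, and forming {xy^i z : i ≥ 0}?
{xy^i z : i ≥ 0} = {a^(i+1) b^2 : i ≥ 0} = {abb, aabb, aaabb, ...}

With x = ε, y = a, z = abb: Starting with aabb and pumping the first 'a' (z = abb keeps the second 'a'), we get strings with i+1 a's followed by 2 b's for i = 0, 1, 2, ...; note bb is not produced because z always contributes one a.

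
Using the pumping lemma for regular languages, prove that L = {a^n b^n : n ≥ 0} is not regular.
Assume for contradiction that L is regular, and let p ≥ 1 be the pumping length given by the pumping lemma.
Choose s = a^p b^p. Then s ∈ L and |s| = 2p ≥ p.
By the pumping lemma, s = xyz for some x, y, z with |xy| ≤ p, |y| ≥ 1, and xy^i z ∈ L for every i ≥ 0.
Since |xy| ≤ p and the first p symbols of s are all a's, we must have y = a^k for some k with 1 ≤ k ≤ p.

Take i = 0: xy⁰z = a^(p − k) b^p.
This string has p − k a's but p b's, and p − k < p because k ≥ 1. So xy⁰z ∉ L.

This contradicts the pumping lemma, which requires xy^i z ∈ L for all i ≥ 0.
Hence L = {a^n b^n : n ≥ 0} is not regular. ∎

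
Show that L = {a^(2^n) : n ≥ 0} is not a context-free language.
Assume for contradiction that L is context-free, and let p ≥ 1 be the pumping length given by the pumping lemma for CFLs.
Choose s = a^(2^p). Then s ∈ L and |s| = 2^p ≥ p.
By the CFL pumping lemma, s = uvxyz for some u, v, x, y, z with |vxy| ≤ p, |vy| ≥ 1, and uv^i xy^i z ∈ L for every i ≥ 0.
All symbols are a's, so only lengths matter: let k = |vy|, with 1 ≤ k ≤ |vxy| ≤ p < 2^p.

Take i = 2: |uv²xy²z| = 2^p + k, and 2^p < 2^p + k < 2^p + 2^p = 2^(p+1).
So the length lies strictly between consecutive powers of two and is not a power of 2; uv²xy²z ∉ L.

This contradicts the CFL pumping lemma, which requires uv^i xy^i z ∈ L for all i ≥ 0.
Hence L = {a^(2^n) : n ≥ 0} is not context-free. ∎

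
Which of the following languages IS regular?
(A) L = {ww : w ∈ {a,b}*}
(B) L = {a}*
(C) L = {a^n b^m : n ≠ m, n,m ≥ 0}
(B) {a}*

(B) L = {a}* is regular.

This can be recognized by a finite automaton (DFA/NFA).
Regular expressions like {a}* define regular languages.

The other choices are not regular:
- {a^n b^m : n ≠ m, n,m ≥ 0}: After pumping a's, we can make n = m
- {ww : w ∈ {a,b}*}: After pumping, the two halves no longer match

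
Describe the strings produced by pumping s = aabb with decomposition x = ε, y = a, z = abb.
{xy^i z : i ≥ 0} = {a^(i+1) b^2 : i ≥ 0} = {abb, aabb, aaabb, ...}

With x = ε, y = a, z = abb: Starting with aabb and pumping the first 'a' (z = abb keeps the second 'a'), we get strings with i+1 a's followed by 2 b's for i = 0, 1, 2, ...; note bb is not produced because z always contributes one a.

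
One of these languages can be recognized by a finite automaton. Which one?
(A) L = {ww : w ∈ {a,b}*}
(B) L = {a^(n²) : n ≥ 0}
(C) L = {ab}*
(C) {ab}*

(C) L = {ab}* is regular.

This can be recognized by a finite automaton (DFA/NFA).
Regular expressions like {ab}* define regular languages.

The other choices are not regular:
- {ww : w ∈ {a,b}*}: After pumping, the two halves no longer match
- {a^(n²) : n ≥ 0}: After pumping, length is no longer a perfect square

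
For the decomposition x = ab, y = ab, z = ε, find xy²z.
ababab

Given x = 'ab', y = 'ab', z = '' and i = 2:

xy^2z = x + y·y·...·y (2 times) + z
       = 'ab' + 'ab'^2 + ''
       = 'ab' + 'abab' + ''
       = 'ababab'

The pumped string is 'ababab' with length 6.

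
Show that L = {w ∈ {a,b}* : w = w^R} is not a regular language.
Assume for contradiction that L is regular, and let p ≥ 1 be the pumping length given by the pumping lemma.
Choose s = a^p b a^p. Then s ∈ L (it reads the same in both directions) and |s| = 2p + 1 ≥ p.
By the pumping lemma, s = xyz for some x, y, z with |xy| ≤ p, |y| ≥ 1, and xy^i z ∈ L for every i ≥ 0.
Since |xy| ≤ p and the first p symbols of s are all a's, y = a^k for some k with 1 ≤ k ≤ p.

Take i = 0: xy⁰z = a^(p − k) b a^p.
Its reversal is a^p b a^(p − k). These differ because the block of a's before the unique b has length p − k in one and p in the other, and p − k ≠ p since k ≥ 1. So xy⁰z is not a palindrome, i.e. xy⁰z ∉ L.

This contradicts the pumping lemma, which requires xy^i z ∈ L for all i ≥ 0.
Hence L = {w ∈ {a,b}* : w = w^R} is not regular. ∎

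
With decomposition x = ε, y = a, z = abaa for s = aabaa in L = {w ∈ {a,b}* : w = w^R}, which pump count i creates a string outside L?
i = 0

xy⁰z = ε · ε · abaa = abaa; abaa reversed is aaba ≠ abaa, so it is not a palindrome and is not in L.
(Other choices also work, e.g. i = 2, 3; only i = 1 is guaranteed to stay in L since xy¹z = s.)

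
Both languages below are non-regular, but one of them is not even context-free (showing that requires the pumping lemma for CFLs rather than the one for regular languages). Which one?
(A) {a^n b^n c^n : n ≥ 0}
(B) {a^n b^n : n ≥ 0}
(A) {a^n b^n c^n : n ≥ 0}

(A) {a^n b^n c^n : n ≥ 0} requires the CFL pumping lemma.

- {a^n b^n : n ≥ 0} is context-free (but not regular)
  • Can be shown non-regular with the regular pumping lemma
  • After pumping, the number of a's and b's become unequal

- {a^n b^n c^n : n ≥ 0} is NOT context-free
  • Requires the CFL pumping lemma to prove
  • Cannot maintain three equal counts simultaneously

The CFL pumping lemma is "stronger" in that it can prove non-membership
in the larger class of context-free languages.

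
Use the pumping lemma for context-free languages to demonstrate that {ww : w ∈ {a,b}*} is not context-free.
Assume for contradiction that L is context-free, and let p ≥ 1 be the pumping length given by the pumping lemma for CFLs.
Choose s = a^p b^p a^p b^p. Then s ∈ L (take w = a^p b^p) and |s| = 4p ≥ p.
By the CFL pumping lemma, s = uvxyz for some u, v, x, y, z with |vxy| ≤ p, |vy| ≥ 1, and uv^i xy^i z ∈ L for every i ≥ 0.

Write s as four blocks A₁ B₁ A₂ B₂ with A₁ = A₂ = a^p and B₁ = B₂ = b^p. Since |vxy| ≤ p, the window vxy lies inside at most two adjacent blocks. Take i = 0 and let t = uxz, so |t| = 4p − |vy| with 1 ≤ |vy| ≤ p. If |t| is odd, t ∉ L immediately, so assume |vy| is even (hence |vy| ≥ 2) and |t|/2 = 2p − |vy|/2, which satisfies p ≤ |t|/2 ≤ 2p − 1.

Case 1 (vxy inside A₁B₁): t = a^(p−j) b^(p−l) a^p b^p with j + l = |vy|. The second half of t has length < 2p, so it is a suffix of the trailing a^p b^p and ends in b; the first half is a^(p−j) b^(p−l) a^((j+l)/2), which ends in a because (j+l)/2 ≥ 1. The halves differ, so t ∉ L.

Case 2 (vxy inside B₁A₂, straddling the middle): t = a^p b^(p−j) a^(p−l) b^p with j + l = |vy|. If t = ww, then w is a prefix of t of length ≥ p, so w begins with a^p; and w is a suffix of t of length ≥ p, so w ends with b^p. That forces |w| ≥ 2p, contradicting |w| = |t|/2 ≤ 2p − 1. So t ∉ L.

Case 3 (vxy inside A₂B₂): t = a^p b^p a^(p−j) b^(p−l) with j + l = |vy|. The first half of t is a prefix of a^p b^p, so it begins with a; the second half is b^((j+l)/2) a^(p−j) b^(p−l), which begins with b. The halves differ, so t ∉ L.

In every case uv⁰xy⁰z = uxz ∉ L.

This contradicts the CFL pumping lemma, which requires uv^i xy^i z ∈ L for all i ≥ 0.
Hence L = {ww : w ∈ {a,b}*} is not context-free. ∎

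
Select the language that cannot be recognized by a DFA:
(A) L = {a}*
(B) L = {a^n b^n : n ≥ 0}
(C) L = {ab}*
(B) {a^n b^n : n ≥ 0}

(B) L = {a^n b^n : n ≥ 0} is NOT regular.

The pumping lemma can be used to prove this:
After pumping, the number of a's and b's become unequal

The other languages are regular because they can be recognized by finite automata.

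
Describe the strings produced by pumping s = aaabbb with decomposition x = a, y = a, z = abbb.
{xy^i z : i ≥ 0} = {a^(2+i) b^3 : i ≥ 0} = {aabbb, aaabbb, aaaabbb, ...}

With x = a, y = a, z = abbb: Starting with aaabbb and pumping the second 'a', we get strings with 2+i a's followed by 3 b's for i = 0, 1, 2, ...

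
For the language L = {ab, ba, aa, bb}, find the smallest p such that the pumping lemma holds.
p = 3

For a finite language L, the pumping lemma holds vacuously if p > max|s| for s ∈ L.

The longest string in L = {ab, ba, aa, bb} has length 2.
If p = 3, then no string s ∈ L has |s| ≥ p, so the condition is vacuously true.

The minimum pumping length is p = 3.

Why no smaller p works: for any p ≤ 2, the longest string s ∈ L has |s| = 2 ≥ p, so it would
have to be pumpable; but pumping up (i = 2, 3, ...) produces ever longer strings, which cannot all lie in the
finite language L. So the pumping property fails for every p ≤ 2.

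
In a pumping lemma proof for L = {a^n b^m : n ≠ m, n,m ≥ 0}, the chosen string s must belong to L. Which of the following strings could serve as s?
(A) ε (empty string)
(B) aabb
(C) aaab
(C) aaab

The pumping lemma is applied to a string s that lies in L, so first check membership of each option:
- (A) ε = a^0 b^0 has n = m = 0, so it is not in L ✗
- (B) aabb = a^2 b^2 has n = m = 2, so it is not in L ✗
- (C) aaab = a^3 b^1 with 3 ≠ 1, so it is in L ✓

Only (C) aaab is in L, so it is the only candidate that could play the role of s.
(In a complete proof one picks s in terms of the pumping length p so that |s| ≥ p is guaranteed; a fixed string like aaab illustrates the shape of such an s.)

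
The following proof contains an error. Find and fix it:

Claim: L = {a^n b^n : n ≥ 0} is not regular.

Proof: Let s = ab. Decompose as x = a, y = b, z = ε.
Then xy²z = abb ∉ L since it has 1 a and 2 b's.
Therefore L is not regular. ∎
Error: The string s = ab might be shorter than the pumping length p.

Correction: Choose s = a^p b^p to ensure |s| ≥ p. Also, the decomposition is wrong: with |xy| ≤ p, y cannot include b's when s starts with p a's.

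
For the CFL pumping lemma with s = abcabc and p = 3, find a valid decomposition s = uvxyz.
u='ab', v='c', x='a', y='b', z='c'

For s = abcabc with pumping length p = 3:

One valid decomposition:
- u = 'ab'
- v = 'c'
- x = 'a'
- y = 'b'
- z = 'c'

Verification:
- uvxyz = 'ab' + 'c' + 'a' + 'b' + 'c' = abcabc ✓
- |vxy| = |'cab'| = 3 ≤ 3 ✓
- |vy| = |'cb'| = 2 > 0 ✓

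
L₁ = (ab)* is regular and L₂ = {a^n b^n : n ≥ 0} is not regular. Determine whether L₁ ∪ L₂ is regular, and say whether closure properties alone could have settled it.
No — L₁ ∪ L₂ is not regular.

Let U = (ab)* ∪ {a^n b^n}. If U were regular, then U ∩ aa*bb* would be regular (closure under intersection with a regular language). But (ab)* ∩ aa*bb* = {ab} and {a^n b^n} ∩ aa*bb* = {a^n b^n : n ≥ 1}, so U ∩ aa*bb* = {a^n b^n : n ≥ 1}, which is not regular. Hence U is not regular.

Note that the bare facts "L₁ regular, L₂ non-regular" do not settle the question by themselves: the closure of regular languages under ∪, ∩, complement and difference applies only when BOTH operands are regular. With a non-regular operand the result can come out regular or non-regular depending on the specific languages, so one has to work out L₁ ∪ L₂ for this particular pair, as above.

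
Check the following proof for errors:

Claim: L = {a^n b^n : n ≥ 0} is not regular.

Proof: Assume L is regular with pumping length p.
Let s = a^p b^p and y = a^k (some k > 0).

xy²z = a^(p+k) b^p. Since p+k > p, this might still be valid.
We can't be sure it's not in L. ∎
The proof is INCORRECT.

Error: The conclusion is wrong.
xy²z = a^(p+k) b^p is definitely NOT in L because the number of a's (p+k) ≠ number of b's (p).
The proof incorrectly doubts what is actually a valid contradiction.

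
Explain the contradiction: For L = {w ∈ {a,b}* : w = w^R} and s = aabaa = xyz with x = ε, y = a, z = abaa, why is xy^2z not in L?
xy²z = aaabaa ∉ L

Pumping with i = 2 replaces y = a by y² = aa:
- Original: s = xyz = aabaa; aabaa reversed is aabaa, the same string, so it is a palindrome and is in L
- Pumped: xy²z = ε · aa · abaa = aaabaa
- aaabaa reversed is aabaaa ≠ aaabaa, so it is not a palindrome and is not in L

The pumping lemma would require xy²z ∈ L, so this decomposition yields a contradiction.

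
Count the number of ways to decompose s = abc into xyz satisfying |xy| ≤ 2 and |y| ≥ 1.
3

For s = 'abc' with pumping length p = 2:

Constraints: |xy| ≤ 2, |y| > 0

Valid decompositions (|xy| ≤ p, |y| ≥ 1):
  • x='', y='a', z='bc'
  • x='a', y='b', z='c'
  • x='', y='ab', z='c'

Total count: 3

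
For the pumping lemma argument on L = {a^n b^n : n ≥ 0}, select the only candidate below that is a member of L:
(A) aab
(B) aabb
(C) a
(B) aabb

The pumping lemma is applied to a string s that lies in L, so first check membership of each option:
- (A) aab has 2 a's and 1 b's; 2 ≠ 1, so it is not in L ✗
- (B) aabb = a^2 b^2 has equal counts (2 = 2), so it is in L ✓
- (C) a has 1 a's and 0 b's; 1 ≠ 0, so it is not in L ✗

Only (B) aabb is in L, so it is the only candidate that could play the role of s.
(In a complete proof one picks s in terms of the pumping length p so that |s| ≥ p is guaranteed; a fixed string like aabb illustrates the shape of such an s.)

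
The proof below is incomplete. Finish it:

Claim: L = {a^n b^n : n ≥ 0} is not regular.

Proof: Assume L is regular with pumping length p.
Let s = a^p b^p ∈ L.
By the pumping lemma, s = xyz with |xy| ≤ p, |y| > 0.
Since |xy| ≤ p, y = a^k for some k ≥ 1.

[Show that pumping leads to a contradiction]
Consider xy²z = a^(p+k) b^p.

Since k ≥ 1, we have p + k > p.
So xy²z has more a's than b's: (p+k) a's vs p b's.
This means xy²z ∉ L because a^n b^n requires equal counts.

This contradicts the pumping lemma which states xy²z ∈ L.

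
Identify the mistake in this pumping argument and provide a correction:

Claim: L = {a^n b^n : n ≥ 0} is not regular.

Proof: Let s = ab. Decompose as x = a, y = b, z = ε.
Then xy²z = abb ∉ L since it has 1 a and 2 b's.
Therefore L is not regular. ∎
Error: The string s = ab might be shorter than the pumping length p.

Correction: Choose s = a^p b^p to ensure |s| ≥ p. Also, the decomposition is wrong: with |xy| ≤ p, y cannot include b's when s starts with p a's.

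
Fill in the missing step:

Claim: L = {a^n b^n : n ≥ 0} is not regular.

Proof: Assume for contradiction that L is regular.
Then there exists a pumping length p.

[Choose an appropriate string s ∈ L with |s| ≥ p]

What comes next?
s = a^p b^p

This string is in L (has equal a's and b's) and has length 2p ≥ p.
Any decomposition xyz with |xy| ≤ p means y consists only of a's,
so pumping will unbalance the counts.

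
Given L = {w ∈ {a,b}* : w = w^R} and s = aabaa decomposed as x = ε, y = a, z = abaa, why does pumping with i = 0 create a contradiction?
xy⁰z = abaa ∉ L

Pumping with i = 0 replaces y = a by y⁰ = ε:
- Original: s = xyz = aabaa; aabaa reversed is aabaa, the same string, so it is a palindrome and is in L
- Pumped: xy⁰z = ε · ε · abaa = abaa
- abaa reversed is aaba ≠ abaa, so it is not a palindrome and is not in L

The pumping lemma would require xy⁰z ∈ L, so this decomposition yields a contradiction.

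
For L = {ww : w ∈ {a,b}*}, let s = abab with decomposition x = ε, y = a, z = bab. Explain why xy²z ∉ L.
xy²z = aabab ∉ L

Pumping with i = 2 replaces y = a by y² = aa:
- Original: s = xyz = abab; abab splits into halves ab · ab, which are equal, so it is in L (w = ab)
- Pumped: xy²z = ε · aa · bab = aabab
- aabab has odd length 5, so it cannot be written as ww and is not in L

The pumping lemma would require xy²z ∈ L, so this decomposition yields a contradiction.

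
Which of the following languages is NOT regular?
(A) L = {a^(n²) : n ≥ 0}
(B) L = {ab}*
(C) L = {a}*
(A) {a^(n²) : n ≥ 0}

(A) L = {a^(n²) : n ≥ 0} is NOT regular.

The pumping lemma can be used to prove this:
After pumping, length is no longer a perfect square

The other languages are regular because they can be recognized by finite automata.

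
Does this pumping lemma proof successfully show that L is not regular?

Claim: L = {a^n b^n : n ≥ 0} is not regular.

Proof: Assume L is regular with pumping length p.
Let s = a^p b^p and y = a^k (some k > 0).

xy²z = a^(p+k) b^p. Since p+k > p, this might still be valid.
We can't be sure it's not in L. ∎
The proof is INCORRECT.

Error: The conclusion is wrong.
xy²z = a^(p+k) b^p is definitely NOT in L because the number of a's (p+k) ≠ number of b's (p).
The proof incorrectly doubts what is actually a valid contradiction.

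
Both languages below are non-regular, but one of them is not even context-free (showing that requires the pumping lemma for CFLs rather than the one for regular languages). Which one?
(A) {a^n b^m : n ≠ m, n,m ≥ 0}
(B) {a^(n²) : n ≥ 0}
(B) {a^(n²) : n ≥ 0}

(B) {a^(n²) : n ≥ 0} requires the CFL pumping lemma.

- {a^n b^m : n ≠ m, n,m ≥ 0} is context-free (but not regular)
  • Can be shown non-regular with the regular pumping lemma
  • After pumping a's, we can make n = m

- {a^(n²) : n ≥ 0} is NOT context-free
  • Requires the CFL pumping lemma to prove
  • Gaps between squares grow unboundedly

The CFL pumping lemma is "stronger" in that it can prove non-membership
in the larger class of context-free languages.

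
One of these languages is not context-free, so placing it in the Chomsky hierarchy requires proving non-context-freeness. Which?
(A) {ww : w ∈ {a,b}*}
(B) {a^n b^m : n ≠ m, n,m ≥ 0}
(A) {ww : w ∈ {a,b}*}

(A) {ww : w ∈ {a,b}*} requires the CFL pumping lemma.

- {a^n b^m : n ≠ m, n,m ≥ 0} is context-free (but not regular)
  • Can be shown non-regular with the regular pumping lemma
  • After pumping a's, we can make n = m

- {ww : w ∈ {a,b}*} is NOT context-free
  • Requires the CFL pumping lemma to prove
  • Cannot verify equality of two arbitrary substrings

The CFL pumping lemma is "stronger" in that it can prove non-membership
in the larger class of context-free languages.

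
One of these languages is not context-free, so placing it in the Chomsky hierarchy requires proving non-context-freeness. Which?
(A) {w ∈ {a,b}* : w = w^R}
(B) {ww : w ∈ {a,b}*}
(B) {ww : w ∈ {a,b}*}

(B) {ww : w ∈ {a,b}*} requires the CFL pumping lemma.

- {w ∈ {a,b}* : w = w^R} is context-free (but not regular)
  • Can be shown non-regular with the regular pumping lemma
  • After pumping, the string is no longer symmetric

- {ww : w ∈ {a,b}*} is NOT context-free
  • Requires the CFL pumping lemma to prove
  • Even a PDA cannot compare two arbitrary halves symbol by symbol; CFL pumping on a^p b^p a^p b^p fails

The CFL pumping lemma is "stronger" in that it can prove non-membership
in the larger class of context-free languages.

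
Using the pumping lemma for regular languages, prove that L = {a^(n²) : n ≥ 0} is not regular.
Assume for contradiction that L is regular, and let p ≥ 1 be the pumping length given by the pumping lemma.
Choose s = a^(p²). Then s ∈ L and |s| = p² ≥ p.
By the pumping lemma, s = xyz for some x, y, z with |xy| ≤ p, |y| ≥ 1, and xy^i z ∈ L for every i ≥ 0.
Here y = a^k for some k with 1 ≤ k ≤ |xy| ≤ p.

Take i = 2: |xy²z| = p² + k.
Now p² < p² + k ≤ p² + p < p² + 2p + 1 = (p + 1)².
So |xy²z| lies strictly between the consecutive squares p² and (p + 1)², hence is not a perfect square, and xy²z ∉ L.

This contradicts the pumping lemma, which requires xy^i z ∈ L for all i ≥ 0.
Hence L = {a^(n²) : n ≥ 0} is not regular. ∎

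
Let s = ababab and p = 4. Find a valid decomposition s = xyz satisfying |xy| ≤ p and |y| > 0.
x = 'ab', y = 'ab', z = 'ab'

For s = ababab and p = 4, one valid decomposition is:
- x = 'ab' (length 2)
- y = 'ab' (length 2)
- z = 'ab' (length 2)

Verification:
- xyz = 'ab' + 'ab' + 'ab' = ababab ✓
- |xy| = 4 ≤ 4 ✓
- |y| = 2 > 0 ✓

All pumping lemma constraints are satisfied.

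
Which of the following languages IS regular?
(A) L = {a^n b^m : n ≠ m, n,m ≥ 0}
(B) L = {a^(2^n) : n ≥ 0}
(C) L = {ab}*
(C) {ab}*

(C) L = {ab}* is regular.

This can be recognized by a finite automaton (DFA/NFA).
Regular expressions like {ab}* define regular languages.

The other choices are not regular:
- {a^(2^n) : n ≥ 0}: After pumping, length is no longer a power of 2
- {a^n b^m : n ≠ m, n,m ≥ 0}: After pumping a's, we can make n = m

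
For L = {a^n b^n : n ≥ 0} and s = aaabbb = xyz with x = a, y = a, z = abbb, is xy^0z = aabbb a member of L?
No

xy⁰z = a · ε · abbb = aabbb.
aabbb has 2 a's and 3 b's; 2 ≠ 3, so it is not in L.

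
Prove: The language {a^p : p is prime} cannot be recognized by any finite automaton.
Assume for contradiction that L is regular, and let p ≥ 1 be the pumping length given by the pumping lemma.
Choose a prime q with q ≥ p (one exists because there are infinitely many primes) and let s = a^q. Then s ∈ L and |s| = q ≥ p.
By the pumping lemma, s = xyz for some x, y, z with |xy| ≤ p, |y| ≥ 1, and xy^i z ∈ L for every i ≥ 0.
Here y = a^k for some k with 1 ≤ k ≤ p, and xy^i z = a^(q + (i − 1)k) for every i ≥ 0.

Take i = q + 1: |xy^(q+1) z| = q + qk = q(k + 1).
Both factors satisfy q ≥ 2 and k + 1 ≥ 2, so q(k + 1) is composite, and xy^(q+1) z ∉ L.

This contradicts the pumping lemma, which requires xy^i z ∈ L for all i ≥ 0.
Hence L = {a^p : p is prime} is not regular. ∎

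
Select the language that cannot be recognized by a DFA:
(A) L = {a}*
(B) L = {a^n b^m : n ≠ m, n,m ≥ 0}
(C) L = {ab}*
(B) {a^n b^m : n ≠ m, n,m ≥ 0}

(B) L = {a^n b^m : n ≠ m, n,m ≥ 0} is NOT regular.

The pumping lemma can be used to prove this:
After pumping a's, we can make n = m

The other languages are regular because they can be recognized by finite automata.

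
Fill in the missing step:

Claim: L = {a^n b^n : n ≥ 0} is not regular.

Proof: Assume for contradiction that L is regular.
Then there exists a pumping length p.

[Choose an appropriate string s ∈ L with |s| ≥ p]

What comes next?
s = a^p b^p

This string is in L (has equal a's and b's) and has length 2p ≥ p.
Any decomposition xyz with |xy| ≤ p means y consists only of a's,
so pumping will unbalance the counts.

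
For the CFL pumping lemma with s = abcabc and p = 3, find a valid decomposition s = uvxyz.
u='ab', v='c', x='a', y='b', z='c'

For s = abcabc with pumping length p = 3:

One valid decomposition:
- u = 'ab'
- v = 'c'
- x = 'a'
- y = 'b'
- z = 'c'

Verification:
- uvxyz = 'ab' + 'c' + 'a' + 'b' + 'c' = abcabc ✓
- |vxy| = |'cab'| = 3 ≤ 3 ✓
- |vy| = |'cb'| = 2 > 0 ✓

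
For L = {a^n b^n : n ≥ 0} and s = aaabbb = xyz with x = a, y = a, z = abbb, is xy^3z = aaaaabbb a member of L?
No

xy³z = a · aaa · abbb = aaaaabbb.
aaaaabbb has 5 a's and 3 b's; 5 ≠ 3, so it is not in L.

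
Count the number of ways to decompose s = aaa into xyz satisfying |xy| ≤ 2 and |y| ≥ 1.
3

For s = 'aaa' with pumping length p = 2:

Constraints: |xy| ≤ 2, |y| > 0

Valid decompositions (|xy| ≤ p, |y| ≥ 1):
  • x='', y='a', z='aa'
  • x='a', y='a', z='a'
  • x='', y='aa', z='a'

Total count: 3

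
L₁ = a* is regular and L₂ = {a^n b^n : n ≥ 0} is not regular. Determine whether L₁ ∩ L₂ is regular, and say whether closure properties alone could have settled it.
Yes — L₁ ∩ L₂ is regular.

A string of a* contains no b's, and the only string of {a^n b^n} with no b's is ε (n = 0). So L₁ ∩ L₂ = {ε}, a finite language, which is regular.

Note that the bare facts "L₁ regular, L₂ non-regular" do not settle the question by themselves: the closure of regular languages under ∪, ∩, complement and difference applies only when BOTH operands are regular. With a non-regular operand the result can come out regular or non-regular depending on the specific languages, so one has to work out L₁ ∩ L₂ for this particular pair, as above.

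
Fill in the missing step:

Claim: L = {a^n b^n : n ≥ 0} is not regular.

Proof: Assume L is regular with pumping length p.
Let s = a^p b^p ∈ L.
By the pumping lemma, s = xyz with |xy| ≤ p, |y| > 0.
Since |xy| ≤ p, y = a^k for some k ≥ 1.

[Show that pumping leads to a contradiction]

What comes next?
Consider xy²z = a^(p+k) b^p.

Since k ≥ 1, we have p + k > p.
So xy²z has more a's than b's: (p+k) a's vs p b's.
This means xy²z ∉ L because a^n b^n requires equal counts.

This contradicts the pumping lemma which states xy²z ∈ L.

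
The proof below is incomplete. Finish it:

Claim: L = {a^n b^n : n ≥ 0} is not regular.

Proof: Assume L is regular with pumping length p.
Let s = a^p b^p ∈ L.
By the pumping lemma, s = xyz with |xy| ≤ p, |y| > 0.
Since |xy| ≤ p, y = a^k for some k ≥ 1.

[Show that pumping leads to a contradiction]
Consider xy²z = a^(p+k) b^p.

Since k ≥ 1, we have p + k > p.
So xy²z has more a's than b's: (p+k) a's vs p b's.
This means xy²z ∉ L because a^n b^n requires equal counts.

This contradicts the pumping lemma which states xy²z ∈ L.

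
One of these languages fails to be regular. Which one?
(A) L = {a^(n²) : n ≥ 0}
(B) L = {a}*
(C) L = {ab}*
(A) {a^(n²) : n ≥ 0}

(A) L = {a^(n²) : n ≥ 0} is NOT regular.

The pumping lemma can be used to prove this:
After pumping, length is no longer a perfect square

The other languages are regular because they can be recognized by finite automata.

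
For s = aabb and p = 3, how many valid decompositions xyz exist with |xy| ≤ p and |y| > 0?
6

For s = 'aabb' with pumping length p = 3:

Constraints: |xy| ≤ 3, |y| > 0

Valid decompositions (|xy| ≤ p, |y| ≥ 1):
  • x='', y='a', z='abb'
  • x='a', y='a', z='bb'
  • x='', y='aa', z='bb'
  • x='aa', y='b', z='b'
  • x='a', y='ab', z='b'
  • x='', y='aab', z='b'

Total count: 6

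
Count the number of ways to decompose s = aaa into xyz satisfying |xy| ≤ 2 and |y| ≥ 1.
3

For s = 'aaa' with pumping length p = 2:

Constraints: |xy| ≤ 2, |y| > 0

Valid decompositions (|xy| ≤ p, |y| ≥ 1):
  • x='', y='a', z='aa'
  • x='a', y='a', z='a'
  • x='', y='aa', z='a'

Total count: 3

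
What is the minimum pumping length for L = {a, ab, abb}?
p = 4

For a finite language L, the pumping lemma holds vacuously if p > max|s| for s ∈ L.

The longest string in L = {a, ab, abb} has length 3.
If p = 4, then no string s ∈ L has |s| ≥ p, so the condition is vacuously true.

The minimum pumping length is p = 4.

Why no smaller p works: for any p ≤ 3, the longest string s ∈ L has |s| = 3 ≥ p, so it would
have to be pumpable; but pumping up (i = 2, 3, ...) produces ever longer strings, which cannot all lie in the
finite language L. So the pumping property fails for every p ≤ 3.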